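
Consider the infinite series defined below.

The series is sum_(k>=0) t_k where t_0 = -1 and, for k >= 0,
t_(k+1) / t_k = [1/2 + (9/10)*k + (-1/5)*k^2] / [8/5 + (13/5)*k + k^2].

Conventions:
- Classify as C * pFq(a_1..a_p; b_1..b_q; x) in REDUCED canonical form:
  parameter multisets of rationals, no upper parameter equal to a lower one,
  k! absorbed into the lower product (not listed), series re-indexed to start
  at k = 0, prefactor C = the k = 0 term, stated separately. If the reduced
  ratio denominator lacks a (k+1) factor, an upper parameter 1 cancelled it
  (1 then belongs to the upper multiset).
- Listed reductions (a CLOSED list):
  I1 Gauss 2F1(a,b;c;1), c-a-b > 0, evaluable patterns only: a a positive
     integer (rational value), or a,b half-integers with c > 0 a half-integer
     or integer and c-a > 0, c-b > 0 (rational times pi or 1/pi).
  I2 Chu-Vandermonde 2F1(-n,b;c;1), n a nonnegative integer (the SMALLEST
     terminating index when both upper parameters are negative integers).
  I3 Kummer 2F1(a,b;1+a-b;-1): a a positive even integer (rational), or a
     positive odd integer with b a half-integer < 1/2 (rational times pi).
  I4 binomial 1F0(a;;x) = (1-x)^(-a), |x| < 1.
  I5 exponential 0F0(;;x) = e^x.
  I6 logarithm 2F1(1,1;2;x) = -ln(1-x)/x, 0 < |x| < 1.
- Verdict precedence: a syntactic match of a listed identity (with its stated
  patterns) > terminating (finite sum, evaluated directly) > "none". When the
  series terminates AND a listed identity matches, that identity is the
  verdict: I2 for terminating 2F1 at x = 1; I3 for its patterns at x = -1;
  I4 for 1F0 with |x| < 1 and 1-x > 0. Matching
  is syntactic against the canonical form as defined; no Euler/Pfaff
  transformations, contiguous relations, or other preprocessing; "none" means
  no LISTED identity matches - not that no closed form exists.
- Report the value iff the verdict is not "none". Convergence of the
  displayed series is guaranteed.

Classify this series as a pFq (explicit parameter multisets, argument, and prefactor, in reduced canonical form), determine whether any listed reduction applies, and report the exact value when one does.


The tell: with t_0 = -1, roots of the ratio polynomials (C = -1) are the negated parameters.
Step ratio: r(k) = (-1/5) * (k-5) (k+1/2) / [(k+8/5) (k+1)] ; factor over Q: parameters, x = (-1/5), and C = -1.

Canonical form: C = -1 times 2F1 with upper {-5, 1/2}, lower {8/5}, x = -1/5. Verdict: terminating - the sum ends at index 5 because -5 is a negative integer; exact evaluation follows. Hence: -854487/612352.


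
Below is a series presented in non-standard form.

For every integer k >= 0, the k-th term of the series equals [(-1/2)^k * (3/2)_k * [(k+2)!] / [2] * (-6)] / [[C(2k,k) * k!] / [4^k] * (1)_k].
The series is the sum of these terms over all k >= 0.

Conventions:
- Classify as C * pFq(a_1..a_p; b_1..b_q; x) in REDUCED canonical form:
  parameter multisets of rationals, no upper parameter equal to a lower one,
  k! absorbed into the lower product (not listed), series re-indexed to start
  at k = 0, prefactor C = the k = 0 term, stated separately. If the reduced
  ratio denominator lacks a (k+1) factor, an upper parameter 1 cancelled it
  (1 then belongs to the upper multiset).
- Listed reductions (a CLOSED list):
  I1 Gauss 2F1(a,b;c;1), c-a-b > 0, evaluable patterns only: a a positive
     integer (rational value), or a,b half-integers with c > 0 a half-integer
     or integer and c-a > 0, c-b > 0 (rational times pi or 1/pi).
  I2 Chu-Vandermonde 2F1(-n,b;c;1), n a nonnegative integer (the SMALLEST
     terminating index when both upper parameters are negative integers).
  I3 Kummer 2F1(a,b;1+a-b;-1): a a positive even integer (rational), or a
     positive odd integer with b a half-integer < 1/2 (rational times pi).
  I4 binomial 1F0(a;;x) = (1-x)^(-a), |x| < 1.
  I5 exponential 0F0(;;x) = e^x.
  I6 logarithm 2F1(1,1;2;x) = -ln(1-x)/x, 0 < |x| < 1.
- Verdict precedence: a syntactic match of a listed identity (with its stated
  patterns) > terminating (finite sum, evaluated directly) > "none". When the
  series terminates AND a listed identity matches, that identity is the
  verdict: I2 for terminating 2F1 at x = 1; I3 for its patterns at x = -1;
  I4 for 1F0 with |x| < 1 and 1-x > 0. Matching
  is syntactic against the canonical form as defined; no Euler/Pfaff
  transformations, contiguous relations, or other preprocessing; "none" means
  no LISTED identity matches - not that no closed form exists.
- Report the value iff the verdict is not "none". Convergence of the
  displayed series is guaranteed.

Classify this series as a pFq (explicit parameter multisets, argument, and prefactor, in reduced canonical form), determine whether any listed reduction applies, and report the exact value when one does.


At argument -1/2: a 2F1 with upper {3/2, 3}, lower {1/2}, scaled by C = -6. Verdict: no listed reduction: x = -1/2 and upper {3/2, 3} fail every I1-I6 pattern.

Structural cue: with t_0 = -6, the factorial ratio (C = -6) (k+a-1)!/(a-1)! is a rising factorial (a)_k.
Ratio: r(k) = (-1/2) * (k+3/2) (k+3) / [(k+1/2) (k+1)] - poly over poly, x = (-1/2) from leading terms; C = -6 at k = 0.


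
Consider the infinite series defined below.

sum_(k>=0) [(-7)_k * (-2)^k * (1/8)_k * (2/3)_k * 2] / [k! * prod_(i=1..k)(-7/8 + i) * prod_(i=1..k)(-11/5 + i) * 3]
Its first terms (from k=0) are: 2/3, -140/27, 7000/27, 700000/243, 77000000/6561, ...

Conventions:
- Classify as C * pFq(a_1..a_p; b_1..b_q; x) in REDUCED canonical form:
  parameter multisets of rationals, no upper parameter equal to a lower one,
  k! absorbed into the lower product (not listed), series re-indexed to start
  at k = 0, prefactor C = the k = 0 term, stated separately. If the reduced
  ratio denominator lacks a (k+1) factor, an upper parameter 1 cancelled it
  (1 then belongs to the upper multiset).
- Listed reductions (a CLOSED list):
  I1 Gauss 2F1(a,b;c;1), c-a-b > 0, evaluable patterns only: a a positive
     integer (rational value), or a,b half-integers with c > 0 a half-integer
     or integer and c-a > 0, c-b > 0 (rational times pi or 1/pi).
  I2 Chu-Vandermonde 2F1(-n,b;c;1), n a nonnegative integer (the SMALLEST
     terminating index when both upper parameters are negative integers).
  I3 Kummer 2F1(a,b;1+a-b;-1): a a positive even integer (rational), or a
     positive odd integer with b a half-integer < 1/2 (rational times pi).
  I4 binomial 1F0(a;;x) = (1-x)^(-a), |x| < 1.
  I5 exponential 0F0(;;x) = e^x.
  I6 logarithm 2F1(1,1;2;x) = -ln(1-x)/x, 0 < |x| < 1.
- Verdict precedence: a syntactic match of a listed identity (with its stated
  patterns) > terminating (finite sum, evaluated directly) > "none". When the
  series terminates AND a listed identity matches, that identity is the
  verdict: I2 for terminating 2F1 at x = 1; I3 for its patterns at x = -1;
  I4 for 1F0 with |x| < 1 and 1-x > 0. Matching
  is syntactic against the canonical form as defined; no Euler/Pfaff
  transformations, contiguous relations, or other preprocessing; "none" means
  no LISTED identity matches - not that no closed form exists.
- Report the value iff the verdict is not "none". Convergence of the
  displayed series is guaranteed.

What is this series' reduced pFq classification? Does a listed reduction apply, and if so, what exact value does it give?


At argument -2: a 2F1 with upper {-7, 2/3}, lower {-6/5}, scaled by C = 2/3. Verdict: terminating. (-7)_k vanishes past k = 7, leaving a 8-term sum, computed directly. Exact value: 716288313806/10097379.

The tell: x = (-2) and the parameter 1/8 appears in both the upper and lower lists and cancels.
Adjacent-term ratio: r(k) = (-2) * (k-7) (k+2/3) / [(k-6/5) (k+1)] - rational; roots negated = parameters, x = (-2), C = 2/3.


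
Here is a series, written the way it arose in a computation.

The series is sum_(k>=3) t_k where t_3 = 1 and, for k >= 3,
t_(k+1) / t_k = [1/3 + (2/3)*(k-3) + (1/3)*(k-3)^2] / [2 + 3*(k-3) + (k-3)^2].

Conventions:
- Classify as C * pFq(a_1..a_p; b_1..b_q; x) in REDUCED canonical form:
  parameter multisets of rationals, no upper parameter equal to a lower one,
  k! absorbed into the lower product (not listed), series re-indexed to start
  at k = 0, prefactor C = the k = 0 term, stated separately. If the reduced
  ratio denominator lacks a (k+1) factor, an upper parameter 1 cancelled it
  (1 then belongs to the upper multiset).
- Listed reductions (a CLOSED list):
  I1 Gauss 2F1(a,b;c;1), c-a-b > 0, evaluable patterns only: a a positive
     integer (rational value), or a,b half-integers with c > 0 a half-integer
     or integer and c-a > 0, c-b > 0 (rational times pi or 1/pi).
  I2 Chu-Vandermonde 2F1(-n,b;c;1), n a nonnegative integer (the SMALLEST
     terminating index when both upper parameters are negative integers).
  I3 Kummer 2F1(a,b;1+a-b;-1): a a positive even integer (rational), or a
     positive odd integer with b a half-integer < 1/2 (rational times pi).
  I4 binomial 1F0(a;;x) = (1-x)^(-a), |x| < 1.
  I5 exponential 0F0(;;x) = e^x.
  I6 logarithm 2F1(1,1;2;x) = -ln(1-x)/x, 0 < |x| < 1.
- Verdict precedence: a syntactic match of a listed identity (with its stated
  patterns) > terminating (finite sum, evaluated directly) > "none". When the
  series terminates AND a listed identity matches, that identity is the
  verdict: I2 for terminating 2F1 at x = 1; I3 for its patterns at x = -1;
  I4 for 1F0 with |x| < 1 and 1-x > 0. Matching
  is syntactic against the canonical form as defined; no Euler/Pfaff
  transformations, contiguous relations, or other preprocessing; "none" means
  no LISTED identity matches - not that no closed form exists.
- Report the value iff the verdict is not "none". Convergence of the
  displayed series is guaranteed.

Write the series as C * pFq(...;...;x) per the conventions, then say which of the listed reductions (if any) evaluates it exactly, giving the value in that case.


Key step: from the first term 1: the expanded ratio factors over Q; C = 1, roots give parameters.
Step ratio: r(k) = (1/3) * (k+1) (k+1) / [(k+2) (k+1)] - poly over poly, x = (1/3) from leading terms; C = 1 at k = 0.

This is 1 * 2F1(1, 1; 2; 1/3) in reduced canonical form. Verdict (x = 1/3): the I6 logarithm reduction applies (the logarithm: parameters (1,1;2), x = 1/3). Hence: (-3) * ln(2/3).


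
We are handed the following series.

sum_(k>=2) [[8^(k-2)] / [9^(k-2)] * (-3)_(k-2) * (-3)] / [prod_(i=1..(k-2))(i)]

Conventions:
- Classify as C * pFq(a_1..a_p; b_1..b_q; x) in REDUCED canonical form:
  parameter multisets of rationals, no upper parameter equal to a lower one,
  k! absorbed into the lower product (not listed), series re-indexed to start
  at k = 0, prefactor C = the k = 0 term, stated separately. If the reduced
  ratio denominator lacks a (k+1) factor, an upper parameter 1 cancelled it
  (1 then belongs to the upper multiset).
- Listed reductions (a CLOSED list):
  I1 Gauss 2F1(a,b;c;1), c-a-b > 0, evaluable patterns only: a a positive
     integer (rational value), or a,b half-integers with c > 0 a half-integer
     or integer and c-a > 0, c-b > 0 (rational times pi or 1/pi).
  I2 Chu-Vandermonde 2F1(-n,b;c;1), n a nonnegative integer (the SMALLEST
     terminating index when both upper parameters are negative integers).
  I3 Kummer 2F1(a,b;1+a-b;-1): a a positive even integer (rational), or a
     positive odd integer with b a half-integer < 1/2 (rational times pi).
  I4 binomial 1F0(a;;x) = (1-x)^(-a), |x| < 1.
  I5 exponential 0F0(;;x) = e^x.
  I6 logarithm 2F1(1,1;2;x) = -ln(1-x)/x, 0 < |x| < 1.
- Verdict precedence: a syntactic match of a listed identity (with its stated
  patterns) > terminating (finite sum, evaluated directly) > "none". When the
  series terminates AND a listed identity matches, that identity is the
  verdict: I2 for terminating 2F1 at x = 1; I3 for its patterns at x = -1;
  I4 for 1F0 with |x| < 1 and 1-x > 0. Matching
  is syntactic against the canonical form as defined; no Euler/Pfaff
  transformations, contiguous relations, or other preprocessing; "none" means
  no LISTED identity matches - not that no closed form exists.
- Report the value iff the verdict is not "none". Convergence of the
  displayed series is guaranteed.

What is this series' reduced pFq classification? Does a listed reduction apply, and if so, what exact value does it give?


Prefactor -3, argument 8/9: 1F0 with upper {-3} over lower {-}. Verdict (x = 8/9): binomial (I4) applies (the 1F0 binomial series: exponent 3, x = 8/9). Exact value: -1/243.

The tell: t_0 being -3, the two geometric factors (prefactor -3) combine into one argument.
Adjacent-term ratio: r(k) = (8/9) * (k-3) / [(k+1)] - poly over poly, x = (8/9) from leading terms; C = -3 at k = 0.


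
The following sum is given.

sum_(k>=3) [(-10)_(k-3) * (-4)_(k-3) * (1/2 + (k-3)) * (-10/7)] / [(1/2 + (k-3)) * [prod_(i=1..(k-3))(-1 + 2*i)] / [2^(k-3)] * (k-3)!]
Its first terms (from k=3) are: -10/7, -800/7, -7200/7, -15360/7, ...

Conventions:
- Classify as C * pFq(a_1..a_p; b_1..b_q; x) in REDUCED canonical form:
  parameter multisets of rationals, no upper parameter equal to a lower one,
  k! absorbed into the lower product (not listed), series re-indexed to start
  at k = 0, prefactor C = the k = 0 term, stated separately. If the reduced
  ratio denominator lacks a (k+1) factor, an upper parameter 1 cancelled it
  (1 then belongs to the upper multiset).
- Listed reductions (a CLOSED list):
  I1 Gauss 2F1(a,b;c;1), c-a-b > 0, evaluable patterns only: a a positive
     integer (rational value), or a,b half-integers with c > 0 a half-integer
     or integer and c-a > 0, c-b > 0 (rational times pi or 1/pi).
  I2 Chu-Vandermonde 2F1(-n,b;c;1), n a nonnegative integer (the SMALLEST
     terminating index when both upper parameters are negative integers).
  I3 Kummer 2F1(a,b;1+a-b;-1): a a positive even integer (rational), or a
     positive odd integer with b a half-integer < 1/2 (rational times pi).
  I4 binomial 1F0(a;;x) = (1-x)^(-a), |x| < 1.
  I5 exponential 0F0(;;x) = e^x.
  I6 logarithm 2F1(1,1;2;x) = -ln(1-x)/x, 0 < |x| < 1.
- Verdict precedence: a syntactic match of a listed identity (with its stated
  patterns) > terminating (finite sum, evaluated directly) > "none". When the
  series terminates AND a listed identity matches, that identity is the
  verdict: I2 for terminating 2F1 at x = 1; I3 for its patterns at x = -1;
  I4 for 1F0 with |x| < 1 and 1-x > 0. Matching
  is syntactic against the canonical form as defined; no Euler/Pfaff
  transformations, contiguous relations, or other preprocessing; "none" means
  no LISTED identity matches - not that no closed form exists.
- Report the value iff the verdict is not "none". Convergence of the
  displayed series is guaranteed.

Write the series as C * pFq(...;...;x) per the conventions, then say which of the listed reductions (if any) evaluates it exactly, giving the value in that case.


Classification (C = -10/7): 2F1 with upper {-10, -4}, lower {1/2}, argument x = 1. Verdict: the Chu-Vandermonde identity I2 matches (terminating 2F1 at x = 1 with n = 4, b = -10, c = 1/2). Exact value: -31050/7.

The tell: with t_0 = -10/7, striking the common factor k + 1/2 reduces the term (C = -10/7).
Ratio: r(k) = 1 * (k-10) (k-4) / [(k+1/2) (k+1)] - poly over poly, x = 1 from leading terms; C = -10/7 at k = 0.


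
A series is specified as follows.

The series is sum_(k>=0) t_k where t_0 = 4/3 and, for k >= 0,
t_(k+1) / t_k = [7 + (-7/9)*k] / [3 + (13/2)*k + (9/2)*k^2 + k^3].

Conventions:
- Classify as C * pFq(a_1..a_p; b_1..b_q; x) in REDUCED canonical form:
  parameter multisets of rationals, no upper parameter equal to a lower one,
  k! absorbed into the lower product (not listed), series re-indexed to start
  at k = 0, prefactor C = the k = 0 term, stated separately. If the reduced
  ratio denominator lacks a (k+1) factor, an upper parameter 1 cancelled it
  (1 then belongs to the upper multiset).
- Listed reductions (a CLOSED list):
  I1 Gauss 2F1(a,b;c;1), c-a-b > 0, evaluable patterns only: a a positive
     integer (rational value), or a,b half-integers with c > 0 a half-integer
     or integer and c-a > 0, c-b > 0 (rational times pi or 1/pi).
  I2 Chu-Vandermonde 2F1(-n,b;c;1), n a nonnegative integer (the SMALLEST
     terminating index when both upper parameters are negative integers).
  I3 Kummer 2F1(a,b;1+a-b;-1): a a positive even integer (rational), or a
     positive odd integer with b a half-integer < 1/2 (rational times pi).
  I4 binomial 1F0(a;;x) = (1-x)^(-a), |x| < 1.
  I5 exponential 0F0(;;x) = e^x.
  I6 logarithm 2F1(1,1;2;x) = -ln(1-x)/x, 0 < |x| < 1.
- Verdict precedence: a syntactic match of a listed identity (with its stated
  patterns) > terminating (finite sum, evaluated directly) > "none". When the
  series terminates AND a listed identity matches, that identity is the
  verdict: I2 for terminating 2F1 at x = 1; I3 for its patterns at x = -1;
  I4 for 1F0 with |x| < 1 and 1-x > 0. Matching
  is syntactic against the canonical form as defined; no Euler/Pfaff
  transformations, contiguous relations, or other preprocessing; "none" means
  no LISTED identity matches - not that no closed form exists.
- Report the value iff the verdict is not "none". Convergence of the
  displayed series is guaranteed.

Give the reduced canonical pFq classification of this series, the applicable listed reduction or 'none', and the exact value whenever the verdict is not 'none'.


This is 4/3 * 1F2(-9; 3/2, 2; -7/9) in reduced canonical form. Verdict: terminating at k = 9: the factor (-9)_k kills every later term; summing the 10 survivors is exact. Value: 118296503500764092824/20012427399662758125.

Key observation: t_0 being 4/3, the expanded ratio factors over Q; C = 4/3, roots give parameters.
Step ratio: r(k) = (-7/9) * (k-9) / [(k+3/2) (k+2) (k+1)] - rational in k, leading ratio (-7/9); with t_0 = 4/3, classification follows.


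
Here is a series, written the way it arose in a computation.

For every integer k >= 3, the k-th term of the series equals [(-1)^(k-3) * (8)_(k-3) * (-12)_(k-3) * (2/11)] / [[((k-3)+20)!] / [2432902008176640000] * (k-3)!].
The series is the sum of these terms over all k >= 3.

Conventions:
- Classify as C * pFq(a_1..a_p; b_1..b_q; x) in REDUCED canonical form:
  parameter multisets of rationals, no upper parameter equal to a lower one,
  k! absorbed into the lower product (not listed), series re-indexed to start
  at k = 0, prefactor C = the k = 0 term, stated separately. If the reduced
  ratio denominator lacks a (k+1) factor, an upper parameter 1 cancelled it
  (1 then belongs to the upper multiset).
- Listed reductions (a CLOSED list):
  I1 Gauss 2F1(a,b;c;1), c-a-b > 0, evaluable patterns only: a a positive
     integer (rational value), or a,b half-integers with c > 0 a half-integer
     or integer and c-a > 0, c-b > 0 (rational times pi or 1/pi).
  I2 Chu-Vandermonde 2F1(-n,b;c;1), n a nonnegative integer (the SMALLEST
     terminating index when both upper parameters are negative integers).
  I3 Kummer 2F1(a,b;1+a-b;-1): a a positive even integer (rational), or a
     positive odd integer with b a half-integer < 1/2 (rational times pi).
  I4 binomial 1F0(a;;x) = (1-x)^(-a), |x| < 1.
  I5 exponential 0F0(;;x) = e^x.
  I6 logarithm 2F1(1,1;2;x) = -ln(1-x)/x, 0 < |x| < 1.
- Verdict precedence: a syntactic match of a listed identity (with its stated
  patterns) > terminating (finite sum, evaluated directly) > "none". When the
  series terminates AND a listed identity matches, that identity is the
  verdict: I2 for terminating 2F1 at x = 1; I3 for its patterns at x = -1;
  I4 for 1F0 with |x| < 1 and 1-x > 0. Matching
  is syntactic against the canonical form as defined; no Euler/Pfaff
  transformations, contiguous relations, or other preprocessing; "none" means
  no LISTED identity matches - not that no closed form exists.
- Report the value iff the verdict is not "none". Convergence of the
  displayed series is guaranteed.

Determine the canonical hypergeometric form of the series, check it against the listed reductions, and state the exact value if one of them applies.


Prefactor 2/11, argument -1: 2F1 with upper {-12, 8} over lower {21}. Verdict: the Kummer evaluation I3 matches (x = -1; c = 21 equals 1+a-b for upper {-12, 8}: listed pattern). Exact value: 969/77.

Key step: t_0 = 2/11 here, and the denominator's factorial ratio (C = 2/11) is a lower Pochhammer.
Step ratio: r(k) = (-1) * (k-12) (k+8) / [(k+21) (k+1)] - rational in k, leading ratio (-1); with t_0 = 2/11, classification follows.


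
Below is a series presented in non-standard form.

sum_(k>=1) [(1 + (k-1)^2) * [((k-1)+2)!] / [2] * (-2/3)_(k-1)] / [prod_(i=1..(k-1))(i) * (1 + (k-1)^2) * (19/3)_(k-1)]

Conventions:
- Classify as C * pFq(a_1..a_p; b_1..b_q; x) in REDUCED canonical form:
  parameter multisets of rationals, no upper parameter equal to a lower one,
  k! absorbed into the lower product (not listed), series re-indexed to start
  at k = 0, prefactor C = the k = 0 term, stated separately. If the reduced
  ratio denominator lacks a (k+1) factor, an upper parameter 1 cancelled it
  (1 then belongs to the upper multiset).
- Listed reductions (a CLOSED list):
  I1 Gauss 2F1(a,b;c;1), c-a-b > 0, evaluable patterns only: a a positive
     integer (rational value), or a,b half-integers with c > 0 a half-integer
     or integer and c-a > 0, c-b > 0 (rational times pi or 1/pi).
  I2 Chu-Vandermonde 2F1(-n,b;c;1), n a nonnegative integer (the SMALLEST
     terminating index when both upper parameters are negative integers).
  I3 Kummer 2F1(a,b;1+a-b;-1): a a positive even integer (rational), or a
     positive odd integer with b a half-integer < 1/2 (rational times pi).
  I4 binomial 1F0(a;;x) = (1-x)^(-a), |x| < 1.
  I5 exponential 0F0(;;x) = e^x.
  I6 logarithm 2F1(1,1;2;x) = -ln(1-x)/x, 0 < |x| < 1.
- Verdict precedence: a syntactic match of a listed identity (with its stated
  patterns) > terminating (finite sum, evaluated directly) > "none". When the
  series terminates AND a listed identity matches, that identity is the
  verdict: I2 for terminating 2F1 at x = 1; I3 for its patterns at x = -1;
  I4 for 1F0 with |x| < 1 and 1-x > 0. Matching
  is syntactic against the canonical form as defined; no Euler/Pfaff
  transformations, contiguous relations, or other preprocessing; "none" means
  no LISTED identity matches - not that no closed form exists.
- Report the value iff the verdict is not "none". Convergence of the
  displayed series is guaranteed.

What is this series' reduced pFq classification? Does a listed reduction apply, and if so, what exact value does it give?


With C = 1: the canonical form is 2F1(-2/3, 3; 19/3; 1). Verdict (x = 1): the Gauss summation I1 applies (x = 1: the Gamma ratio telescopes since c-a-b = 4 > 0 and a = 3 in Z>0). Sum: 52/81.

Structural cue: with t_0 = 1, the factorial ratio (C = 1) (k+a-1)!/(a-1)! is a rising factorial (a)_k.
Consecutive-term ratio: r(k) = 1 * (k-2/3) (k+3) / [(k+19/3) (k+1)] - poly over poly, x = 1 from leading terms; C = 1 at k = 0.


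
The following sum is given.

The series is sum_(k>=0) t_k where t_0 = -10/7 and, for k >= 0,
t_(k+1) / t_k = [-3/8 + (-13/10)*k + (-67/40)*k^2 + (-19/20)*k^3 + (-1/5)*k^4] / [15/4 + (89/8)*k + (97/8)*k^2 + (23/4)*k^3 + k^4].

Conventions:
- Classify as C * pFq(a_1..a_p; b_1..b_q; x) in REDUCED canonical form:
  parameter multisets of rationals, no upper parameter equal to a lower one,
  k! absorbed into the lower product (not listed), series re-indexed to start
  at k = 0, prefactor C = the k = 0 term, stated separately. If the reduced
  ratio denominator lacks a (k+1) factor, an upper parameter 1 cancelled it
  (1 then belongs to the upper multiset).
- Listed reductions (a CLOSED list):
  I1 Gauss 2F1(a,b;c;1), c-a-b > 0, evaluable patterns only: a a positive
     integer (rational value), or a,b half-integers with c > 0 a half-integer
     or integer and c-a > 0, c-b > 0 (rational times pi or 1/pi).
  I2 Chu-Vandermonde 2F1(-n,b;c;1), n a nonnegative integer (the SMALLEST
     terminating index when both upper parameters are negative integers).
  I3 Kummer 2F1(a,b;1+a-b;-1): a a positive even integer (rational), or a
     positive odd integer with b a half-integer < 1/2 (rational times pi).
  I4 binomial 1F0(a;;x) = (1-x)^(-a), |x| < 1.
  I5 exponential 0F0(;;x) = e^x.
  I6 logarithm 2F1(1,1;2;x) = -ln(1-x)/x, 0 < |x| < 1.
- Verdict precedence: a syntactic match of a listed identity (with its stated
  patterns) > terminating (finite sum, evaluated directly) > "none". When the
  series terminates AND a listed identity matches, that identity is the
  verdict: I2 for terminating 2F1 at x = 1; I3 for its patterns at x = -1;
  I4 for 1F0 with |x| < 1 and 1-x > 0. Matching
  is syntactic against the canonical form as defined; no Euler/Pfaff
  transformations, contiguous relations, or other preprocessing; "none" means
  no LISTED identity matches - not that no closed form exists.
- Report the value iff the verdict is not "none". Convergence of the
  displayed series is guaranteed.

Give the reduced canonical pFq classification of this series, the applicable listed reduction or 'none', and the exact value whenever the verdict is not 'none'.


At argument -1/5: a 2F1 with upper {1, 1}, lower {2}, scaled by C = -10/7. Verdict: this is the I6 logarithm reduction (the logarithm: parameters (1,1;2), x = -1/5). Sum: (-50/7) * ln(6/5).

The tell: with t_0 = -10/7, the ratio is unreduced: k + 3/2 divides both sides (prefactor -10/7).
Step ratio: r(k) = (-1/5) * (k+1) (k+1) / [(k+2) (k+1)] - rational; roots negated = parameters, x = (-1/5), C = -10/7.


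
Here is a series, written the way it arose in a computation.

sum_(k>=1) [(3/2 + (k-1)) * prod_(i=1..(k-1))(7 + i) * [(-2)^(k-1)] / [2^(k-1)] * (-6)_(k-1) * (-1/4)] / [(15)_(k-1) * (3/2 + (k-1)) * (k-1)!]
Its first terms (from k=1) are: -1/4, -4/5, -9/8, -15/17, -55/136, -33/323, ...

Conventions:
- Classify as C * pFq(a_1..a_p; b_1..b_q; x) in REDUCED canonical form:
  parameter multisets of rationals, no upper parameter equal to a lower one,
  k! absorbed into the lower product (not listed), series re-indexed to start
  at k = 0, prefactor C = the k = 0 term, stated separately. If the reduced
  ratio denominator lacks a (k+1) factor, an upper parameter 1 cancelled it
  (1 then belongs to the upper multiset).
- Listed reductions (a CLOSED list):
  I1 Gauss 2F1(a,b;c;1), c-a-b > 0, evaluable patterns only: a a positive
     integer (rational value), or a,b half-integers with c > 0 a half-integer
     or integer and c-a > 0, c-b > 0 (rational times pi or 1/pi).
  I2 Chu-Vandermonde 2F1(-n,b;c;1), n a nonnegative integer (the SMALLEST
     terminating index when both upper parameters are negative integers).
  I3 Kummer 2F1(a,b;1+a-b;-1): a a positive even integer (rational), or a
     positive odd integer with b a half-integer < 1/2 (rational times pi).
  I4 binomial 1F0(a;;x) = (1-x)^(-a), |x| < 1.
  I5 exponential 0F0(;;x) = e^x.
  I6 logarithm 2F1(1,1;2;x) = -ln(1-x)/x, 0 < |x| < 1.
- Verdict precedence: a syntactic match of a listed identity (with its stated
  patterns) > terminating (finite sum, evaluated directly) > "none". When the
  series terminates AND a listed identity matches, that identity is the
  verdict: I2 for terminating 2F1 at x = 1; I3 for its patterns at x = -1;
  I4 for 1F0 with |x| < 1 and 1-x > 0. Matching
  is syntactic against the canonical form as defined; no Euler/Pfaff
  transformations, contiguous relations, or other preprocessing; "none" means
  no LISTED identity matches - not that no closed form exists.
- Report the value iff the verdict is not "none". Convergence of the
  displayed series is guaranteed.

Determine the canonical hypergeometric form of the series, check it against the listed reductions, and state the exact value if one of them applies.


The tell: t_0 = -1/4 here, and the factor k + 3/2 cancels (top and bottom), leaving prefactor -1/4.
Step ratio: r(k) = (-1) * (k-6) (k+8) / [(k+15) (k+1)] - rational; roots negated = parameters, x = (-1), C = -1/4.

Canonical form: C = -1/4 times 2F1 with upper {-6, 8}, lower {15}, x = -1. Verdict: Kummer's theorem (I3) fires (x = -1; c = 15 equals 1+a-b for upper {-6, 8}: listed pattern). Exact value: -143/40.


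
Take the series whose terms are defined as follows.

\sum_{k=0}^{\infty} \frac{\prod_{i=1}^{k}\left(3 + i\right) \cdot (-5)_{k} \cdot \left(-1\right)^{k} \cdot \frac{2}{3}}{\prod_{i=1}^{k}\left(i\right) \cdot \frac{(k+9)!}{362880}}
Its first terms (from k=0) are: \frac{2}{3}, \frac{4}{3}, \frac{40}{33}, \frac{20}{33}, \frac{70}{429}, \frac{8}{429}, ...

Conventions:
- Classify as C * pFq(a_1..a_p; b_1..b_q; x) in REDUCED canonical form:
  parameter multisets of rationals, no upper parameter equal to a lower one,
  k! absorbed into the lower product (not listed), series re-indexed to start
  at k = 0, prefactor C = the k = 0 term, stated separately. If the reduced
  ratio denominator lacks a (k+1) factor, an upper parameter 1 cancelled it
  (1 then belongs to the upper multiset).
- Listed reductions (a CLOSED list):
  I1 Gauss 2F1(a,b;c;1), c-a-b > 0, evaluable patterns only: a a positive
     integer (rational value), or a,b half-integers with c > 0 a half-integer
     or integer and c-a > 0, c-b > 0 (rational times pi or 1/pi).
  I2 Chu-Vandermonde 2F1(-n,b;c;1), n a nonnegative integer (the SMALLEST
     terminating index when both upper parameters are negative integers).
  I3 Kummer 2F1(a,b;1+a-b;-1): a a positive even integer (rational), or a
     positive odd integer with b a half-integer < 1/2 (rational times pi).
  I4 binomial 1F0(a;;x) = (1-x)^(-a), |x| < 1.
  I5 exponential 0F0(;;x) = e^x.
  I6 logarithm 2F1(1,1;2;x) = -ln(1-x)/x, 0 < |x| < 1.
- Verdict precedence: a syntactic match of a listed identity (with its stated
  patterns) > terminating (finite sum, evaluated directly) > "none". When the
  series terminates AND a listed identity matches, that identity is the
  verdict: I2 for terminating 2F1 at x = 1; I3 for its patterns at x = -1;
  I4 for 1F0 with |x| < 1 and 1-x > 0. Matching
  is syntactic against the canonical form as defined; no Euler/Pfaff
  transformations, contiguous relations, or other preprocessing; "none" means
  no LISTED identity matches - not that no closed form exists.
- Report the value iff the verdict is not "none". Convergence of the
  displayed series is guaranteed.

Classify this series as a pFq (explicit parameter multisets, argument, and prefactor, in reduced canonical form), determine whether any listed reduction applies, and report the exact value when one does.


With C = \frac{2}{3}: the canonical form is 2F1(-5, 4; 10; -1). Verdict: Kummer's theorem (I3) fires (x = -1; c = 10 equals 1+a-b for upper {-5, 4}: listed pattern). Sum: 4.

The tell: with t_0 = \frac{2}{3}, the running product (prefactor 2/3) telescopes to a rising factorial.
Adjacent-term ratio: r(k) = -1 * (k-5) (k+4) / [(k+10) (k+1)] - rational in k. x = -1; t_0 = \frac{2}{3}; negate the roots.


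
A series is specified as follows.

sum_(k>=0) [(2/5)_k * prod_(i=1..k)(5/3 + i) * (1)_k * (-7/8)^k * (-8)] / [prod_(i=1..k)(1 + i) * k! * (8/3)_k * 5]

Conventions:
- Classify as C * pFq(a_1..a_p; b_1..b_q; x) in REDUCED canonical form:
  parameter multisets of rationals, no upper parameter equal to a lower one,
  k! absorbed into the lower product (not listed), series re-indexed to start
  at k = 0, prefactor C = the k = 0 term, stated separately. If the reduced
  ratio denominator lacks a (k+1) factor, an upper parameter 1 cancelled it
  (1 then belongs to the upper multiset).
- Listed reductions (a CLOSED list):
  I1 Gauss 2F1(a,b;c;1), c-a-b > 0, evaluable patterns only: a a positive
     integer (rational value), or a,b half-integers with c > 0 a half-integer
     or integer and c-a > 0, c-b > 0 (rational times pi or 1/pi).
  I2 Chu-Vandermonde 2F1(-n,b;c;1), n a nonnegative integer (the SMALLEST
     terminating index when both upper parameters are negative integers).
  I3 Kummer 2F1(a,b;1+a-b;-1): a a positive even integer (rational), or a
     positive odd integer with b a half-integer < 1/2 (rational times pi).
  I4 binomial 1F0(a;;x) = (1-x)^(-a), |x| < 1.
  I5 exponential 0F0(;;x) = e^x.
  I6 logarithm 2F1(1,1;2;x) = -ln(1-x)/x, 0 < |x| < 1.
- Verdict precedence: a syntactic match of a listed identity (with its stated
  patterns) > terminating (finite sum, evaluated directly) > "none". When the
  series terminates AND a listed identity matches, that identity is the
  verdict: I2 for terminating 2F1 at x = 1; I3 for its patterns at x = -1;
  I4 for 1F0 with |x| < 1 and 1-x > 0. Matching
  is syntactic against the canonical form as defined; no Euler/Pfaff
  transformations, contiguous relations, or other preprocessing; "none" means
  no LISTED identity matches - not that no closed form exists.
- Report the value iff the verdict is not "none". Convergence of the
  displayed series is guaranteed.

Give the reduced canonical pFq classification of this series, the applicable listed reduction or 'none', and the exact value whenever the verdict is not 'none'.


Reduced: x = -7/8, 2F1, upper = {2/5, 1}, lower = {2}, C = -8/5. Verdict: none - at argument -7/8 the multisets {2/5, 1} ; {2} match no listed identity.

The tell: from the first term -8/5: the running product (C = -8/5) telescopes to a rising factorial.
Ratio: r(k) = (-7/8) * (k+2/5) (k+1) / [(k+2) (k+1)] - rational; roots negated = parameters, x = (-7/8), C = -8/5.


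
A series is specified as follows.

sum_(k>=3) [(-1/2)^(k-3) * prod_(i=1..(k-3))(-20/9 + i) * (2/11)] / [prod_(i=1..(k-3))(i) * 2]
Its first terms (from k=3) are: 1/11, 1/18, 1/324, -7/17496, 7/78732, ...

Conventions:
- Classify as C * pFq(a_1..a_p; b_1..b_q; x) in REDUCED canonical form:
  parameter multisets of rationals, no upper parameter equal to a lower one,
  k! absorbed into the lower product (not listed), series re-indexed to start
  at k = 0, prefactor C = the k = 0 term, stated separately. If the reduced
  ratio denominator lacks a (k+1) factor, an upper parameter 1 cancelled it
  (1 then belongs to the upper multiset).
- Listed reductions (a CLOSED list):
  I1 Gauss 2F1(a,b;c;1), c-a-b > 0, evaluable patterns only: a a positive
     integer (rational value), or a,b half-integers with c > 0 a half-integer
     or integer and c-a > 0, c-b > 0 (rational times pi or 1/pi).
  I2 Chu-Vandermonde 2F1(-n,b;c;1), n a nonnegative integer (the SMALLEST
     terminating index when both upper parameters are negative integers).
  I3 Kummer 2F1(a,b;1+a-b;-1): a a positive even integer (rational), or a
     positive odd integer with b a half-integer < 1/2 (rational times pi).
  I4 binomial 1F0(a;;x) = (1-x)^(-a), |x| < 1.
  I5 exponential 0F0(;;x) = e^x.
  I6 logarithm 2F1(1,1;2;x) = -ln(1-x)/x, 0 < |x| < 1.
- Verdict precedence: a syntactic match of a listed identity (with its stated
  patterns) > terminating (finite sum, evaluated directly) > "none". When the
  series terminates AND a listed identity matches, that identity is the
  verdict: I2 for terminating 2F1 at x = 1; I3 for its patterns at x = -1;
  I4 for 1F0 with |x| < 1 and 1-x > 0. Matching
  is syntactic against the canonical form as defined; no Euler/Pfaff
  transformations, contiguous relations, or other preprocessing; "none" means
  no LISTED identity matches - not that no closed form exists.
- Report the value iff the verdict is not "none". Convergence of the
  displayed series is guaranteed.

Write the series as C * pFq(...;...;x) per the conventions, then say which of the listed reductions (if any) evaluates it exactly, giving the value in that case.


With C = 1/11: the canonical form is 1F0(-11/9; -; -1/2). Verdict: this is the binomial series (I4) (the 1F0 binomial series: exponent 11/9, x = -1/2). Its exact value is (1/11) * (3/2)^(11/9).

First insight: with t_0 = 1/11, the constant factors (C = 1/11, x = -1/2) combine into one prefactor.
Adjacent-term ratio: r(k) = (-1/2) * (k-11/9) / [(k+1)] - rational; roots negated = parameters, x = (-1/2), C = 1/11.


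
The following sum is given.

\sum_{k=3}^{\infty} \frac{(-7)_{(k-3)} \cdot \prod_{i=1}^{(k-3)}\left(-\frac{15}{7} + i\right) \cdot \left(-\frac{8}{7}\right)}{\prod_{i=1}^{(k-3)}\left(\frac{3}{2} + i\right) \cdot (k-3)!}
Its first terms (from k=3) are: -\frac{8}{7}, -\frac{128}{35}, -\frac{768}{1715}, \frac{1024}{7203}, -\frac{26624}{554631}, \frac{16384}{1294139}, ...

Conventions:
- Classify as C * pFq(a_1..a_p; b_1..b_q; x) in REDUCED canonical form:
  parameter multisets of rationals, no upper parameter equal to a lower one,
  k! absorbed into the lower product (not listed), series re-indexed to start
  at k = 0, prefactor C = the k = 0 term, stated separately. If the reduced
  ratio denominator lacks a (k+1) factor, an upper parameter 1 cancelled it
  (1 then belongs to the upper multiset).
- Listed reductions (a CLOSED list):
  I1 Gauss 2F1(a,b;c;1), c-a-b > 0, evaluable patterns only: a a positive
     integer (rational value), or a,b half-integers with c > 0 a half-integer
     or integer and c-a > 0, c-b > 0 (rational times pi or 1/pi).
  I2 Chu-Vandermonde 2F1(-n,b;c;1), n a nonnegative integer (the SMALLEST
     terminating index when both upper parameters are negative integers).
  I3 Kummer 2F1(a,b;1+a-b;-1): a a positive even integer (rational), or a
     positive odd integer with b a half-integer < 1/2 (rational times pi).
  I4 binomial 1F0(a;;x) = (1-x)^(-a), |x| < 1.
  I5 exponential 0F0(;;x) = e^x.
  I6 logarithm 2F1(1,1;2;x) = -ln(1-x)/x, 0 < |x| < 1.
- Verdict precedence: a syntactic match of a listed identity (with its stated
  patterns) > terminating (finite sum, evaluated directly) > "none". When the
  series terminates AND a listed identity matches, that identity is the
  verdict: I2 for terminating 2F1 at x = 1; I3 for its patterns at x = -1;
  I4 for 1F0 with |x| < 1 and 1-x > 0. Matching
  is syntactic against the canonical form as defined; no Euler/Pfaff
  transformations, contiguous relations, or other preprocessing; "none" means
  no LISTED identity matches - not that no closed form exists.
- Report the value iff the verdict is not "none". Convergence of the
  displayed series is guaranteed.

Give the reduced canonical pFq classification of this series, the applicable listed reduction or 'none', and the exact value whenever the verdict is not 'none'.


Structural cue: with t_0 = -\frac{8}{7}, the lower running product (prefactor -8/7) is a rising factorial.
Step ratio: r(k) = 1 * (k-7) (k-\frac{8}{7}) / [(k+\frac{5}{2}) (k+1)] ; factor over Q: parameters, x = 1, and C = -\frac{8}{7}.

With C = -\frac{8}{7}: the canonical form is 2F1(-7, -\frac{8}{7}; \frac{5}{2}; 1). Verdict (x = 1): the Chu-Vandermonde identity I2 applies (terminating 2F1 at x = 1 with n = 7, b = -8/7, c = \frac{5}{2}). Exact value: -\frac{207538056}{40353607}.


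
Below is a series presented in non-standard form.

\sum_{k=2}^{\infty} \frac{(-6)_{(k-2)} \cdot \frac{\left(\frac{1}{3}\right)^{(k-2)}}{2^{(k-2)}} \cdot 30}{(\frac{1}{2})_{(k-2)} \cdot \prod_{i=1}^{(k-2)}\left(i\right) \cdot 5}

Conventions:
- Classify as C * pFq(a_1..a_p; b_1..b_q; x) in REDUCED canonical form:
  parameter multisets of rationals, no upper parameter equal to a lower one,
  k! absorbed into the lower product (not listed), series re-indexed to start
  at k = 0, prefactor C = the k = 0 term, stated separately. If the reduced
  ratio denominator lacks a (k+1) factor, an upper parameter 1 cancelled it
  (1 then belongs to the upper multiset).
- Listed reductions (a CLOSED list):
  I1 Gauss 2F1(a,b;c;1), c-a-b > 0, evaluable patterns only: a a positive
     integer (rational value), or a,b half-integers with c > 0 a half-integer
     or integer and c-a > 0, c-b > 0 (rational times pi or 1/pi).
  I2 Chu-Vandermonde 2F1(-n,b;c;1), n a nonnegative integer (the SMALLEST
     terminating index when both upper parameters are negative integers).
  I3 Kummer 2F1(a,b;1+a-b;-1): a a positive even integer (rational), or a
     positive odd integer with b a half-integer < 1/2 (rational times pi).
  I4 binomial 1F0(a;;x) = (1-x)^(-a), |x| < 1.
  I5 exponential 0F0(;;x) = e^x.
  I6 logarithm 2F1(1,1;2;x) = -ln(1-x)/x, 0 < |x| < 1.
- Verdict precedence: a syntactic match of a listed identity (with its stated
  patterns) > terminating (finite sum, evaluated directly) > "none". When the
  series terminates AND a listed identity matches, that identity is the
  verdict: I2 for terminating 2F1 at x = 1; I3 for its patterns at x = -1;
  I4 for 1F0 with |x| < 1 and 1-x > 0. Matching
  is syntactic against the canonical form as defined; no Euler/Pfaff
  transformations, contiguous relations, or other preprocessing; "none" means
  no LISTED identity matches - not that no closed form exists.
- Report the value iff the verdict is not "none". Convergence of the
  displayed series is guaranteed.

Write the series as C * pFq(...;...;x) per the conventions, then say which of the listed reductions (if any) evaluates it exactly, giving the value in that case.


Canonical form: C = 6 times 1F1 with upper {-6}, lower {\frac{1}{2}}, x = \frac{1}{6}. Verdict: terminating at k = 6: the factor (-6)_k kills every later term; summing the 7 survivors is exact. Exact value: -\frac{7458064}{2525985}.

Key observation: t_0 = 6 here, and the two k-th powers (C = 6) combine into one argument.
Term ratio: r(k) = \frac{1}{6} * (k-6) / [(k+\frac{1}{2}) (k+1)] - poly over poly, x = \frac{1}{6} from leading terms; C = 6 at k = 0.
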